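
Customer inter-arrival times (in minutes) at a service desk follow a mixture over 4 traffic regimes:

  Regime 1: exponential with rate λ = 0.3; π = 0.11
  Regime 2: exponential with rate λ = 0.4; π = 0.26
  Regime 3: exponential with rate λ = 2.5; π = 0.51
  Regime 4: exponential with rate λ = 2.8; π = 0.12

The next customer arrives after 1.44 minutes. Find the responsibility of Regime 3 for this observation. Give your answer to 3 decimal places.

By Bayes' theorem, P(k | x) = P(Z=k) f_k(x) / Σ_j P(Z=j) f_j(x).
Component likelihoods at x = 1.44 minutes:
  p_1 = 0.194763
  p_2 = 0.224857
  p_3 = 0.0683093
  p_4 = 0.0496687
Multiply by the mixture weights:
  P(Z=1)·p_1 = 0.11 × 0.194763 = 0.0214239
  P(Z=2)·p_2 = 0.26 × 0.224857 = 0.0584628
  P(Z=3)·p_3 = 0.51 × 0.0683093 = 0.0348377
  P(Z=4)·p_4 = 0.12 × 0.0496687 = 0.00596024
Denominator: 0.0214239 + 0.0584628 + 0.0348377 + 0.00596024 = 0.120685
So the posterior for Regime 3 is 0.0348377 / 0.120685 ≈ 0.289.

0.289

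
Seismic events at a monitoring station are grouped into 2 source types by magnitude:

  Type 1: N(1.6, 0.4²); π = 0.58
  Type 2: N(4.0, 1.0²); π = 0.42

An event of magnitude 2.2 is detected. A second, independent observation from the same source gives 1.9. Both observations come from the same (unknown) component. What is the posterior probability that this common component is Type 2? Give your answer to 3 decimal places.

Apply Bayes' rule: the posterior for each component is proportional to its prior times its likelihood at x.
Since both observations come from the same component, the likelihood for component k is f_k(x₁)·f_k(x₂).
  L_1 = [0.323794] × [0.752844] = 0.243766
  L_2 = [0.0789502] × [0.0439836] = 0.00347251
Multiply by the mixture weights:
  w_1·L_1 = 0.58 × 0.243766 = 0.141384
  w_2·L_2 = 0.42 × 0.00347251 = 0.00145845
Sum: 0.141384 + 0.00145845 = 0.142843
P(Type 2 | x₁, x₂) ≈ 0.010

0.010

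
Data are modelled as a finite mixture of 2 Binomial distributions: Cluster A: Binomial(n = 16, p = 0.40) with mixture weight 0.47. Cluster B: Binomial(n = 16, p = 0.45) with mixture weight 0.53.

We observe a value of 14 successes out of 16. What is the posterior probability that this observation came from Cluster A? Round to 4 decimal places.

0.1687

P(component k | x) = w_k·f_k(x) / marginal(x), where marginal(x) = Σ_j w_j·f_j(x).
Component likelihoods at x = 14 successes out of 16:
  p_A = 0.000115964
  p_B = 0.000506853
Weight by the priors:
  w_A·p_A = 0.47 × 0.000115964 = 5.45031e-05
  w_B·p_B = 0.53 × 0.000506853 = 0.000268632
Marginal: 5.45031e-05 + 0.000268632 = 0.000323135
P(Cluster A | x) = 5.45031e-05 / 0.000323135 ≈ 0.1687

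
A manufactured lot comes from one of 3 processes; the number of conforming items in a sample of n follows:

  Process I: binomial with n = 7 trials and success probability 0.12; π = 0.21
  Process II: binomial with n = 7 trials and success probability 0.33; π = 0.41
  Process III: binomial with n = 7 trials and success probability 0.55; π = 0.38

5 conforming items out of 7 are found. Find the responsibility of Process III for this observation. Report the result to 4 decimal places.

By Bayes' theorem, P(k | x) = π_k f_k(x) / Σ_j π_j f_j(x).
Component likelihoods at x = 5 conforming items out of 7:
  p_I = C(7,5)·0.12^5·0.88^2 = 21·2.48832e-05·0.7744 = 0.000404661
  p_II = C(7,5)·0.33^5·0.67^2 = 21·0.00391354·0.4489 = 0.0368925
  p_III = C(7,5)·0.55^5·0.45^2 = 21·0.0503284·0.2025 = 0.214022
Multiply by the mixture weights:
  π_I·p_I = 0.21 × 0.000404661 = 8.49787e-05
  π_II·p_II = 0.41 × 0.0368925 = 0.0151259
  π_III·p_III = 0.38 × 0.214022 = 0.0813282
Evidence: 8.49787e-05 + 0.0151259 + 0.0813282 = 0.0965392
P(Process III | x) ≈ 0.8424

0.8424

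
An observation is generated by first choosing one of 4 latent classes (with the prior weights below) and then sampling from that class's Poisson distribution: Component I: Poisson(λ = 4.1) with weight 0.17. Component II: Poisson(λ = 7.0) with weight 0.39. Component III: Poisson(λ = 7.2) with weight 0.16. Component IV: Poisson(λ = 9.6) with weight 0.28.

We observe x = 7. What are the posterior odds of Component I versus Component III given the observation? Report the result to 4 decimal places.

0.4579

The posterior odds equal the prior odds times the likelihood ratio: (P(Z=i)/P(Z=j))·(f_i(x)/f_j(x)).
Evaluate each component's likelihood at the observed value:
  f_I = e^(−4.1)·4.1^7/7! = 0.0640397
  f_II = e^(−7.0)·7.0^7/7! = 0.149003
  f_III = e^(−7.2)·7.2^7/7! = 0.148586
  f_IV = e^(−9.6)·9.6^7/7! = 0.100981
Odds = (0.17/0.16) × (0.0640397/0.148586) = 1.0625 × 0.430995 ≈ 0.4579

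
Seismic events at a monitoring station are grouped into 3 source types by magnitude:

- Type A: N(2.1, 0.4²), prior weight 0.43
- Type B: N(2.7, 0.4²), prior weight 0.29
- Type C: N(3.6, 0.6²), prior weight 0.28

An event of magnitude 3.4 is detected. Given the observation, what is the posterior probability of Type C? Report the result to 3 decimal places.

Apply Bayes' rule: the posterior for each component is proportional to its prior times its likelihood at x.
Evaluate each component's likelihood at the observed value:
  p_A = 0.00507262
  p_B = 0.215693
  p_C = 0.628972
Multiply by the mixture weights:
  π_A·p_A = 0.43 × 0.00507262 = 0.00218123
  π_B·p_B = 0.29 × 0.215693 = 0.0625511
  π_C·p_C = 0.28 × 0.628972 = 0.176112
Marginal: 0.00218123 + 0.0625511 + 0.176112 = 0.240844
P(Type C | x) ≈ 0.731

0.731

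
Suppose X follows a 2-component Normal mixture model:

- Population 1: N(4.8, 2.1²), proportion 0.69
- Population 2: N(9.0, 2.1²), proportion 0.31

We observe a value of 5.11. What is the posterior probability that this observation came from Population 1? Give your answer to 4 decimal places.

0.9245

The responsibility of component k is π_k f_k(x) divided by Σ_j π_j f_j(x).
Evaluate each component's likelihood at the observed value:
  p_1 = 0.187914
  p_2 = 0.0341657
Multiply by the mixture weights:
  π_1·p_1 = 0.69 × 0.187914 = 0.129661
  π_2·p_2 = 0.31 × 0.0341657 = 0.0105914
Normaliser: 0.129661 + 0.0105914 = 0.140252
So the posterior for Population 1 is 0.129661 / 0.140252 ≈ 0.9245.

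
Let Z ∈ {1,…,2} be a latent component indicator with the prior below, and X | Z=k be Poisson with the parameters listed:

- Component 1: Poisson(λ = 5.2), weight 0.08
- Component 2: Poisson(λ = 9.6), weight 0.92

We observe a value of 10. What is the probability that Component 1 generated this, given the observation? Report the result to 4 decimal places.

Apply Bayes' rule: the posterior for each component is proportional to its prior times its likelihood at x.
Component likelihoods at x = 10:
  L_1 = 0.0219755
  L_2 = 0.124086
Multiply by the mixture weights:
  π_1·L_1 = 0.08 × 0.0219755 = 0.00175804
  π_2·L_2 = 0.92 × 0.124086 = 0.114159
Evidence: 0.00175804 + 0.114159 = 0.115917
So the posterior for Component 1 is 0.00175804 / 0.115917 ≈ 0.0152.

0.0152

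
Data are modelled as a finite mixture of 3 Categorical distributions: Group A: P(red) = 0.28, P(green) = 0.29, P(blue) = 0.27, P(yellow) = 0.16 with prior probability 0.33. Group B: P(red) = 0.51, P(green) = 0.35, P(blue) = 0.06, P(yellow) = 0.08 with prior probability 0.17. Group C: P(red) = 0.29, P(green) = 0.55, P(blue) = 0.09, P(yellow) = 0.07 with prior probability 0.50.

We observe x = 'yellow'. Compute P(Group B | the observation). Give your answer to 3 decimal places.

0.134

Apply Bayes' rule: the posterior for each component is proportional to its prior times its likelihood at x.
Evaluate each component's likelihood at the observed value:
  p_A = 0.16
  p_B = 0.08
  p_C = 0.07
Weight by the priors:
  π_A·p_A = 0.33 × 0.16 = 0.0528
  π_B·p_B = 0.17 × 0.08 = 0.0136
  π_C·p_C = 0.50 × 0.07 = 0.035
Marginal: 0.0528 + 0.0136 + 0.035 = 0.1014
P(Group B | the observation) ≈ 0.134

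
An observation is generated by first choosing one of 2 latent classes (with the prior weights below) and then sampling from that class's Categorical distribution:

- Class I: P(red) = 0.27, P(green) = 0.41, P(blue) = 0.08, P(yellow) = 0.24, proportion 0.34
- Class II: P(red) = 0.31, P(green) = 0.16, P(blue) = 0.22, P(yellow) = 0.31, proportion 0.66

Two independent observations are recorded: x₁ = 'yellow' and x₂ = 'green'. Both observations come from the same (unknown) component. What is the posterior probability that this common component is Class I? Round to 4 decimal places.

P(component k | x) = w_k·f_k(x) / marginal(x), where marginal(x) = Σ_j w_j·f_j(x).
Since both observations come from the same component, the likelihood for component k is f_k(x₁)·f_k(x₂).
  f_I = [0.24] × [0.41] = 0.0984
  f_II = [0.31] × [0.16] = 0.0496
Multiply by the mixture weights:
  w_I·f_I = 0.34 × 0.0984 = 0.033456
  w_II·f_II = 0.66 × 0.0496 = 0.032736
Marginal: 0.033456 + 0.032736 = 0.066192
P(Class I | data) = 0.033456 / 0.066192 ≈ 0.5054

0.5054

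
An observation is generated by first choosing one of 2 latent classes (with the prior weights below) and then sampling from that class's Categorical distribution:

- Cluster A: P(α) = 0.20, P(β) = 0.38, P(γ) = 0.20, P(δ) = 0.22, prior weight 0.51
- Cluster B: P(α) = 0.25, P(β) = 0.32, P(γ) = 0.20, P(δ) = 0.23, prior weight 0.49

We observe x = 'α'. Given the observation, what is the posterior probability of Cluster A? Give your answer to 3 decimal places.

0.454

P(component k | x) = w_k·f_k(x) / marginal(x), where marginal(x) = Σ_j w_j·f_j(x).
Component likelihoods at x = 'α':
  L_A = P(α | comp) = 0.20
  L_B = P(α | comp) = 0.25
Unnormalised posteriors:
  w_A·L_A = 0.51 × 0.2 = 0.102
  w_B·L_B = 0.49 × 0.25 = 0.1225
Normaliser: 0.102 + 0.1225 = 0.2245
So the posterior for Cluster A is 0.102 / 0.2245 ≈ 0.454.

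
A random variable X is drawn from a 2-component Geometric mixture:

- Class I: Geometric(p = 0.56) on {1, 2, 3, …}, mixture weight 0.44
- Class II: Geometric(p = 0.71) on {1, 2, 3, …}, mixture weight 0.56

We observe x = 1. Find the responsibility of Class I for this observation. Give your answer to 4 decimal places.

Apply Bayes' rule: the posterior for each component is proportional to its prior times its likelihood at x.
Evaluate each component's likelihood at the observed value:
  L_I = 0.56·(1−0.56)^0 = 0.56·1 = 0.56
  L_II = 0.71·(1−0.71)^0 = 0.71·1 = 0.71
Weight by the priors:
  π_I·L_I = 0.44 × 0.56 = 0.2464
  π_II·L_II = 0.56 × 0.71 = 0.3976
Sum: 0.2464 + 0.3976 = 0.644
P(Class I | data) = 0.2464 / 0.644 ≈ 0.3826

0.3826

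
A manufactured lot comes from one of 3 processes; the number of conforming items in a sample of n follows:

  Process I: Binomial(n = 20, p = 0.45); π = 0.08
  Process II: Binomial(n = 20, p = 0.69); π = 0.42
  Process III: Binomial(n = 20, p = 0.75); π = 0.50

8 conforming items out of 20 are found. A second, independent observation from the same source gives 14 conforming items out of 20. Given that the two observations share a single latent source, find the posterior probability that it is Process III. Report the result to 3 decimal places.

0.095

The responsibility of component k is π_k f_k(x) divided by Σ_j π_j f_j(x).
Since both observations come from the same component, the likelihood for component k is f_k(x₁)·f_k(x₂).
  L_I = [0.1623] × [0.0149808] = 0.00243139
  L_II = [0.005098] × [0.19074] = 0.000972392
  L_III = [0.000751688] × [0.168609] = 0.000126742
Multiply by the mixture weights:
  π_I·L_I = 0.08 × 0.00243139 = 0.000194511
  π_II·L_II = 0.42 × 0.000972392 = 0.000408405
  π_III·L_III = 0.50 × 0.000126742 = 6.33708e-05
Evidence: 0.000194511 + 0.000408405 + 6.33708e-05 = 0.000666287
So the posterior for Process III is 6.33708e-05 / 0.000666287 ≈ 0.095.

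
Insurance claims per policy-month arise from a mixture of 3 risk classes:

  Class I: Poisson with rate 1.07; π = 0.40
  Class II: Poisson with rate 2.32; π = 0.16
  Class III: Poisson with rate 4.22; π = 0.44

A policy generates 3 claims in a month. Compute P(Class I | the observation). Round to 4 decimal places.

Apply Bayes' rule: the posterior for each component is proportional to its prior times its likelihood at x.
Evaluate each component's likelihood at the observed value:
  p_I = e^(−1.07)·1.07^3/3! = 0.0700334
  p_II = e^(−2.32)·2.32^3/3! = 0.204526
  p_III = e^(−4.22)·4.22^3/3! = 0.184104
Unnormalised posteriors:
  P(Z=I)·p_I = 0.40 × 0.0700334 = 0.0280133
  P(Z=II)·p_II = 0.16 × 0.204526 = 0.0327242
  P(Z=III)·p_III = 0.44 × 0.184104 = 0.0810058
Evidence: 0.0280133 + 0.0327242 + 0.0810058 = 0.141743
P(Class I | x) = 0.0280133 / 0.141743 ≈ 0.1976

0.1976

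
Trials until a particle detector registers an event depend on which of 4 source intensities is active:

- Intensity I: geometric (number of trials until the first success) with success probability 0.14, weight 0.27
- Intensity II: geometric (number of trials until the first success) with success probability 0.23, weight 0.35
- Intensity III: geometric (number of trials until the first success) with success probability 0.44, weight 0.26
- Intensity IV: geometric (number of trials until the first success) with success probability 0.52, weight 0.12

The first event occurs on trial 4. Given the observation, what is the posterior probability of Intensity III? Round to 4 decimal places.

0.2289

The responsibility of component k is P(Z=k) f_k(x) divided by Σ_j P(Z=j) f_j(x).
Component likelihoods at x = 4:
  f_I = 0.14·(1−0.14)^3 = 0.14·0.636056 = 0.0890478
  f_II = 0.23·(1−0.23)^3 = 0.23·0.456533 = 0.105003
  f_III = 0.44·(1−0.44)^3 = 0.44·0.175616 = 0.077271
  f_IV = 0.52·(1−0.52)^3 = 0.52·0.110592 = 0.0575078
Unnormalised posteriors:
  P(Z=I)·f_I = 0.27 × 0.0890478 = 0.0240429
  P(Z=II)·f_II = 0.35 × 0.105003 = 0.0367509
  P(Z=III)·f_III = 0.26 × 0.077271 = 0.0200905
  P(Z=IV)·f_IV = 0.12 × 0.0575078 = 0.00690094
Sum: 0.0240429 + 0.0367509 + 0.0200905 + 0.00690094 = 0.0877852
So the posterior for Intensity III is 0.0200905 / 0.0877852 ≈ 0.2289.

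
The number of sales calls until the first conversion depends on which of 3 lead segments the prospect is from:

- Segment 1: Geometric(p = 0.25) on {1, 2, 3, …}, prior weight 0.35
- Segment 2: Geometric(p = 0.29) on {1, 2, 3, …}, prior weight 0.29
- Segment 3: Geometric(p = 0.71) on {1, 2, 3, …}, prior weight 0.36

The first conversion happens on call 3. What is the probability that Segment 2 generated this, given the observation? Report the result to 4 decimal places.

0.3748

Apply Bayes' rule: the posterior for each component is proportional to its prior times its likelihood at x.
Evaluate each component's likelihood at the observed value:
  f_1 = 0.140625
  f_2 = 0.146189
  f_3 = 0.059711
Multiply by the mixture weights:
  w_1·f_1 = 0.35 × 0.140625 = 0.0492187
  w_2·f_2 = 0.29 × 0.146189 = 0.0423948
  w_3·f_3 = 0.36 × 0.059711 = 0.021496
Normaliser: 0.0492187 + 0.0423948 + 0.021496 = 0.11311
P(Segment 2 | x) ≈ 0.3748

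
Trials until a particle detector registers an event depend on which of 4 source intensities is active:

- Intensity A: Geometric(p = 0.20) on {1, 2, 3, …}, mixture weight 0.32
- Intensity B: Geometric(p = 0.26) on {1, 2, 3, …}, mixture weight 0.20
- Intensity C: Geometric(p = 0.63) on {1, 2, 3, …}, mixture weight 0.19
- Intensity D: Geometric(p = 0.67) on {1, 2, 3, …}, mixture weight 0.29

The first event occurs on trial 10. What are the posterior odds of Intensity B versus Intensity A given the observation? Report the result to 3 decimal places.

Posterior odds = (π_i f_i(x)) / (π_j f_j(x)); the normalising sum cancels.
Geometric probabilities:
  p_A = 0.20·(1−0.20)^9 = 0.20·0.134218 = 0.0268435
  p_B = 0.26·(1−0.26)^9 = 0.26·0.0665404 = 0.0173005
  p_C = 0.63·(1−0.63)^9 = 0.63·0.000129962 = 8.18759e-05
  p_D = 0.67·(1−0.67)^9 = 0.67·4.64115e-05 = 3.10957e-05
0.0034601 / 0.00858993 ≈ 0.403

0.403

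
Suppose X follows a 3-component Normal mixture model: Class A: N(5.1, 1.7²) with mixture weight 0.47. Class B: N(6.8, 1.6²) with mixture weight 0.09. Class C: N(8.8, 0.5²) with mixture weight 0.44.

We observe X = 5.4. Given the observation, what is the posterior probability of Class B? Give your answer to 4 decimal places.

Apply Bayes' rule: the posterior for each component is proportional to its prior times its likelihood at x.
Component likelihoods at x = 5.4:
  f_A = (1/(1.7·√(2π)))·exp(−(5.4−5.1)²/(2·1.7²)) = 0.234672·exp(-0.01557) = 0.231046
  f_B = (1/(1.6·√(2π)))·exp(−(5.4−6.8)²/(2·1.6²)) = 0.249339·exp(-0.38281) = 0.170034
  f_C = (1/(0.5·√(2π)))·exp(−(5.4−8.8)²/(2·0.5²)) = 0.797885·exp(-23.12000) = 7.26192e-11
Prior × likelihood for each component:
  π_A·f_A = 0.47 × 0.231046 = 0.108592
  π_B·f_B = 0.09 × 0.170034 = 0.0153031
  π_C·f_C = 0.44 × 7.26192e-11 = 3.19525e-11
Marginal: 0.108592 + 0.0153031 + 3.19525e-11 = 0.123895
So the posterior for Class B is 0.0153031 / 0.123895 ≈ 0.1235.

0.1235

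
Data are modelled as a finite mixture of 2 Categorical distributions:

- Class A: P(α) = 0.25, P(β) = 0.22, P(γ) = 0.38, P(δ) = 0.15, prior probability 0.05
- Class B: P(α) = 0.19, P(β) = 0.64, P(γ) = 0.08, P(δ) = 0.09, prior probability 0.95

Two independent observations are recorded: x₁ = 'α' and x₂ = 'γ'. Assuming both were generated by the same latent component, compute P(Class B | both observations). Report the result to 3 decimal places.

Apply Bayes' rule: the posterior for each component is proportional to its prior times its likelihood at x.
Since both observations come from the same component, the likelihood for component k is f_k(x₁)·f_k(x₂).
  p_A = [P(α | comp) = 0.25] × [0.38] = 0.095
  p_B = [P(α | comp) = 0.19] × [0.08] = 0.0152
Weight by the priors:
  P(Z=A)·p_A = 0.05 × 0.095 = 0.00475
  P(Z=B)·p_B = 0.95 × 0.0152 = 0.01444
Denominator: 0.00475 + 0.01444 = 0.01919
Responsibility of Class B: 0.01444 / 0.01919 ≈ 0.752

0.752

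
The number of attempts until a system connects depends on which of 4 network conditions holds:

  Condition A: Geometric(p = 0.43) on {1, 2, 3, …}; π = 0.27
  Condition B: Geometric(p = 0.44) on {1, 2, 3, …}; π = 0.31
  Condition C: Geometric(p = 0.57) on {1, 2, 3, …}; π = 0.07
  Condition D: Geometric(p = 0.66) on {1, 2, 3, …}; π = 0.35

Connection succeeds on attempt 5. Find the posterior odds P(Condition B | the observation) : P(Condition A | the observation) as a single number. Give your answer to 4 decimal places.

1.0945

The posterior odds equal the prior odds times the likelihood ratio: (P(Z=i)/P(Z=j))·(f_i(x)/f_j(x)).
Component likelihoods at x = 5:
  p_A = 0.43·(1−0.43)^4 = 0.43·0.10556 = 0.0453908
  p_B = 0.44·(1−0.44)^4 = 0.44·0.098345 = 0.0432718
  p_C = 0.57·(1−0.57)^4 = 0.57·0.034188 = 0.0194872
  p_D = 0.66·(1−0.66)^4 = 0.66·0.0133634 = 0.00881982
Odds = (0.31/0.27) × (0.0432718/0.0453908) = 1.14815 × 0.953316 ≈ 1.0945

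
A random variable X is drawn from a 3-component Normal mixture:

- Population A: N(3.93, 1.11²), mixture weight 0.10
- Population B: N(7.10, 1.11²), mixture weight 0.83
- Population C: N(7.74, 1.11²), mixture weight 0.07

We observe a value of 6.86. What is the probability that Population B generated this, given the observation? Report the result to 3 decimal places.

0.937

P(component k | x) = π_k·f_k(x) / marginal(x), where marginal(x) = Σ_j π_j·f_j(x).
Normal densities:
  L_A = (1/(1.11·√(2π)))·exp(−(6.86−3.93)²/(2·1.11²)) = 0.359407·exp(-3.48385) = 0.0110299
  L_B = (1/(1.11·√(2π)))·exp(−(6.86−7.10)²/(2·1.11²)) = 0.359407·exp(-0.02337) = 0.351104
  L_C = (1/(1.11·√(2π)))·exp(−(6.86−7.74)²/(2·1.11²)) = 0.359407·exp(-0.31426) = 0.262486
Prior × likelihood for each component:
  π_A·L_A = 0.10 × 0.0110299 = 0.00110299
  π_B·L_B = 0.83 × 0.351104 = 0.291416
  π_C·L_C = 0.07 × 0.262486 = 0.018374
Evidence: 0.00110299 + 0.291416 + 0.018374 = 0.310893
P(Population B | the observation) ≈ 0.937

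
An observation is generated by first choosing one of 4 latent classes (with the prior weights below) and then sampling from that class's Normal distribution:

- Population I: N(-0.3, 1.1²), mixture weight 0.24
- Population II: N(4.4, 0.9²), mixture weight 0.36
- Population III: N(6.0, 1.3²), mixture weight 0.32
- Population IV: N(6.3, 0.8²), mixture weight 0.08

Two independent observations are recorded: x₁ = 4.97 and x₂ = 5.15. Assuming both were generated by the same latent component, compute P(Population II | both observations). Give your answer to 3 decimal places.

By Bayes' theorem, P(k | x) = w_k f_k(x) / Σ_j w_j f_j(x).
Since both observations come from the same component, the likelihood for component k is f_k(x₁)·f_k(x₂).
  p_I = [3.76165e-06] × [1.69469e-06] = 6.37484e-12
  p_II = [0.362717] × [0.313235] = 0.113616
  p_III = [0.224209] × [0.247818] = 0.0555629
  p_IV = [0.125212] × [0.177462] = 0.0222204
Unnormalised posteriors:
  w_I·p_I = 0.24 × 6.37484e-12 = 1.52996e-12
  w_II·p_II = 0.36 × 0.113616 = 0.0409016
  w_III·p_III = 0.32 × 0.0555629 = 0.0177801
  w_IV·p_IV = 0.08 × 0.0222204 = 0.00177763
Sum: 1.52996e-12 + 0.0409016 + 0.0177801 + 0.00177763 = 0.0604594
P(Population II | data) = 0.0409016 / 0.0604594 ≈ 0.677

0.677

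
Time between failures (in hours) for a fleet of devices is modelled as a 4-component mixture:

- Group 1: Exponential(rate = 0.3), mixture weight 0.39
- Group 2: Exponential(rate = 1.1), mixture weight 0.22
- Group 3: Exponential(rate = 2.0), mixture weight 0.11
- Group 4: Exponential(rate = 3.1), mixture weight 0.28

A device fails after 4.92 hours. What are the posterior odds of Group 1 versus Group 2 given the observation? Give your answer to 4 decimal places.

Only the two components matter; the odds are (π_i f_i(x)) / (π_j f_j(x)).
Exponential densities:
  p_1 = 0.3·e^(−0.3·4.92) = 0.3·e^(−1.4760) = 0.068565
  p_2 = 1.1·e^(−1.1·4.92) = 1.1·e^(−5.4120) = 0.00490898
  p_3 = 2.0·e^(−2.0·4.92) = 2.0·e^(−9.8400) = 0.000106555
  p_4 = 3.1·e^(−3.1·4.92) = 3.1·e^(−15.2520) = 7.37059e-07
0.0267404 / 0.00107997 ≈ 24.7602

24.7602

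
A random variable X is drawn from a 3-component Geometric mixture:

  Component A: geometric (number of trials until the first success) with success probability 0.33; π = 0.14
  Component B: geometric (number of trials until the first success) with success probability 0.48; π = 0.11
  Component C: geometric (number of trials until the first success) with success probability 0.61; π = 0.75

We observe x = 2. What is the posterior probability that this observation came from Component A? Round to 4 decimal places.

0.1307

Apply Bayes' rule: the posterior for each component is proportional to its prior times its likelihood at x.
Geometric probabilities:
  p_A = 0.33·(1−0.33)^1 = 0.33·0.67 = 0.2211
  p_B = 0.48·(1−0.48)^1 = 0.48·0.52 = 0.2496
  p_C = 0.61·(1−0.61)^1 = 0.61·0.39 = 0.2379
Unnormalised posteriors:
  P(Z=A)·p_A = 0.14 × 0.2211 = 0.030954
  P(Z=B)·p_B = 0.11 × 0.2496 = 0.027456
  P(Z=C)·p_C = 0.75 × 0.2379 = 0.178425
Normaliser: 0.030954 + 0.027456 + 0.178425 = 0.236835
So the posterior for Component A is 0.030954 / 0.236835 ≈ 0.1307.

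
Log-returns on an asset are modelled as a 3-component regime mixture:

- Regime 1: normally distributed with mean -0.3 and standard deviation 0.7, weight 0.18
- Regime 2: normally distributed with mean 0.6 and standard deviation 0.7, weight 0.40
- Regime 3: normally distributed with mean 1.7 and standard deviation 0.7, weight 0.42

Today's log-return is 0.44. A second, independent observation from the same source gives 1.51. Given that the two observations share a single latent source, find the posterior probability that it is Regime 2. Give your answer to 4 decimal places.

P(component k | x) = P(Z=k)·f_k(x) / marginal(x), where marginal(x) = Σ_j P(Z=j)·f_j(x).
Since both observations come from the same component, the likelihood for component k is f_k(x₁)·f_k(x₂).
  L_1 = [0.325941] × [0.0201365] = 0.0065633
  L_2 = [0.555223] × [0.244812] = 0.135925
  L_3 = [0.112786] × [0.549306] = 0.0619539
Weight by the priors:
  P(Z=1)·L_1 = 0.18 × 0.0065633 = 0.00118139
  P(Z=2)·L_2 = 0.40 × 0.135925 = 0.0543701
  P(Z=3)·L_3 = 0.42 × 0.0619539 = 0.0260207
Denominator: 0.00118139 + 0.0543701 + 0.0260207 = 0.0815722
So the posterior for Regime 2 is 0.0543701 / 0.0815722 ≈ 0.6665.

0.6665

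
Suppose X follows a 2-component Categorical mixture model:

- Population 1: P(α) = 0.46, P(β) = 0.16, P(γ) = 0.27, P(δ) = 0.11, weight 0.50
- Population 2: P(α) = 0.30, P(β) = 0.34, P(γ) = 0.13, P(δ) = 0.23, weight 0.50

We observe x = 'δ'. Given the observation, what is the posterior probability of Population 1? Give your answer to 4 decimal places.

0.3235

By Bayes' theorem, P(k | x) = P(Z=k) f_k(x) / Σ_j P(Z=j) f_j(x).
Evaluate each component's likelihood at the observed value:
  f_1 = 0.11
  f_2 = 0.23
Weight by the priors:
  P(Z=1)·f_1 = 0.50 × 0.11 = 0.055
  P(Z=2)·f_2 = 0.50 × 0.23 = 0.115
Normaliser: 0.055 + 0.115 = 0.17
P(Population 1 | x) = 0.055 / 0.17 ≈ 0.3235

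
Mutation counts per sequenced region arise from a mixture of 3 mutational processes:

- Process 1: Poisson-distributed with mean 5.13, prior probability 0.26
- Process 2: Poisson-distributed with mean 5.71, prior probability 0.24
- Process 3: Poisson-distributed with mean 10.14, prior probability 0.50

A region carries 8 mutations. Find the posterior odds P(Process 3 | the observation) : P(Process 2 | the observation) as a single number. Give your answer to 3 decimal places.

2.455

Since P(k|x) ∝ w_k f_k(x), the posterior odds are w_i f_i(x) / (w_j f_j(x)).
Poisson probabilities:
  f_1 = 0.0703862
  f_2 = 0.0928425
  f_3 = 0.109405
0.0547025 / 0.0222822 ≈ 2.455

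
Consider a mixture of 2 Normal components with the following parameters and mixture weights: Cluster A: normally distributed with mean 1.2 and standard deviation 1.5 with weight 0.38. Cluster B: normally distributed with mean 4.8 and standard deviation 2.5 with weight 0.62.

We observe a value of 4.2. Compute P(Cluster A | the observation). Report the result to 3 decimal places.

Apply Bayes' rule: the posterior for each component is proportional to its prior times its likelihood at x.
Evaluate each component's likelihood at the observed value:
  p_A = (1/(1.5·√(2π)))·exp(−(4.2−1.2)²/(2·1.5²)) = 0.265962·exp(-2.00000) = 0.035994
  p_B = (1/(2.5·√(2π)))·exp(−(4.2−4.8)²/(2·2.5²)) = 0.159577·exp(-0.02880) = 0.155047
Multiply by the mixture weights:
  π_A·p_A = 0.38 × 0.035994 = 0.0136777
  π_B·p_B = 0.62 × 0.155047 = 0.0961289
Marginal: 0.0136777 + 0.0961289 = 0.109807
P(Cluster A | data) ≈ 0.125

0.125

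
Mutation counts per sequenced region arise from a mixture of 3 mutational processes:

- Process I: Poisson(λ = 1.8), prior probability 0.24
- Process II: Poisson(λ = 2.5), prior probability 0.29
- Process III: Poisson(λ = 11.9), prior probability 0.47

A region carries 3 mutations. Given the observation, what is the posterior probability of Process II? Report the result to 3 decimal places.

0.611

The responsibility of component k is π_k f_k(x) divided by Σ_j π_j f_j(x).
Poisson probabilities:
  L_I = e^(−1.8)·1.8^3/3! = 0.160671
  L_II = e^(−2.5)·2.5^3/3! = 0.213763
  L_III = e^(−11.9)·11.9^3/3! = 0.00190715
Multiply by the mixture weights:
  π_I·L_I = 0.24 × 0.160671 = 0.0385609
  π_II·L_II = 0.29 × 0.213763 = 0.0619913
  π_III·L_III = 0.47 × 0.00190715 = 0.000896361
Denominator: 0.0385609 + 0.0619913 + 0.000896361 = 0.101449
P(Process II | data) ≈ 0.611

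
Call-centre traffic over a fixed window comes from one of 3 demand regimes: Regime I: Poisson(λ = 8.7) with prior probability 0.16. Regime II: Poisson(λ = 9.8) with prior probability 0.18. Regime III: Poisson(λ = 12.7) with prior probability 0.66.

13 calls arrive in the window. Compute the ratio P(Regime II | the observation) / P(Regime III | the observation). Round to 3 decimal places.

Posterior odds = (w_i f_i(x)) / (w_j f_j(x)); the normalising sum cancels.
Component likelihoods at x = 13 calls:
  L_I = e^(−8.7)·8.7^13/13! = 0.0437631
  L_II = e^(−9.8)·9.8^13/13! = 0.0684814
  L_III = e^(−12.7)·12.7^13/13! = 0.109554
0.0123267 / 0.0723056 ≈ 0.170

0.170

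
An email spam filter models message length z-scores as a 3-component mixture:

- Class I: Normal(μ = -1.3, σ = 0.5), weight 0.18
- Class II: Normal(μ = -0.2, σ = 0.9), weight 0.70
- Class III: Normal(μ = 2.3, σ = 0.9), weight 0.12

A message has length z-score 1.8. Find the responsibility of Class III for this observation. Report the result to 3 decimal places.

0.634

The responsibility of component k is P(Z=k) f_k(x) divided by Σ_j P(Z=j) f_j(x).
Normal densities:
  p_I = 3.58757e-09
  p_II = 0.0375263
  p_III = 0.37988
Weight by the priors:
  P(Z=I)·p_I = 0.18 × 3.58757e-09 = 6.45762e-10
  P(Z=II)·p_II = 0.70 × 0.0375263 = 0.0262684
  P(Z=III)·p_III = 0.12 × 0.37988 = 0.0455856
Evidence: 6.45762e-10 + 0.0262684 + 0.0455856 = 0.071854
Responsibility of Class III: 0.0455856 / 0.071854 ≈ 0.634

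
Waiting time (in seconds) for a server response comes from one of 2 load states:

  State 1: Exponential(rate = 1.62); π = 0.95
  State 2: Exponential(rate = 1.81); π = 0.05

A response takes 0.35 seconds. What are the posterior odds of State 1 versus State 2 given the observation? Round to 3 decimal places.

The posterior odds equal the prior odds times the likelihood ratio: (w_i/w_j)·(f_i(x)/f_j(x)).
Exponential densities:
  p_1 = 1.62·e^(−1.62·0.35) = 1.62·e^(−0.5670) = 0.918904
  p_2 = 1.81·e^(−1.81·0.35) = 1.81·e^(−0.6335) = 0.960623
Odds = (0.95/0.05) × (0.918904/0.960623) = 19 × 0.956571 ≈ 18.175

18.175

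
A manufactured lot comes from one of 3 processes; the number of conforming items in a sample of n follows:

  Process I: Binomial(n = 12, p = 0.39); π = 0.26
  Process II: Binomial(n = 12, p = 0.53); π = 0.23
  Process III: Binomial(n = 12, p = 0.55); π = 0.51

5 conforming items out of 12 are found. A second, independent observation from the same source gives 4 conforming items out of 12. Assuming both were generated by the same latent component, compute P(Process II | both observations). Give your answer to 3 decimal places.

0.162

By Bayes' theorem, P(k | x) = P(Z=k) f_k(x) / Σ_j P(Z=j) f_j(x).
Since both observations come from the same component, the likelihood for component k is f_k(x₁)·f_k(x₂).
  L_I = [0.224573] × [0.219534] = 0.0493014
  L_II = [0.167799] × [0.0930018] = 0.0156056
  L_III = [0.148945] × [0.0761651] = 0.0113444
Weight by the priors:
  P(Z=I)·L_I = 0.26 × 0.0493014 = 0.0128184
  P(Z=II)·L_II = 0.23 × 0.0156056 = 0.00358929
  P(Z=III)·L_III = 0.51 × 0.0113444 = 0.00578565
Marginal: 0.0128184 + 0.00358929 + 0.00578565 = 0.0221933
P(Process II | data) ≈ 0.162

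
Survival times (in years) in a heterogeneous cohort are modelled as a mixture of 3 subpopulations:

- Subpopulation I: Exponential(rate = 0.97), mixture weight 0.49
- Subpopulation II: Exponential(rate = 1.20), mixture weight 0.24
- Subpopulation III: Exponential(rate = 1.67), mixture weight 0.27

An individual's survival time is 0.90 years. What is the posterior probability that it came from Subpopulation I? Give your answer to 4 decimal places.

0.5005

Posterior ∝ prior × likelihood, so P(k | x) ∝ π_k f_k(x); normalise over all components.
Exponential densities:
  p_I = 0.405166
  p_II = 0.407515
  p_III = 0.371511
Unnormalised posteriors:
  π_I·p_I = 0.49 × 0.405166 = 0.198531
  π_II·p_II = 0.24 × 0.407515 = 0.0978035
  π_III·p_III = 0.27 × 0.371511 = 0.100308
Evidence: 0.198531 + 0.0978035 + 0.100308 = 0.396643
So the posterior for Subpopulation I is 0.198531 / 0.396643 ≈ 0.5005.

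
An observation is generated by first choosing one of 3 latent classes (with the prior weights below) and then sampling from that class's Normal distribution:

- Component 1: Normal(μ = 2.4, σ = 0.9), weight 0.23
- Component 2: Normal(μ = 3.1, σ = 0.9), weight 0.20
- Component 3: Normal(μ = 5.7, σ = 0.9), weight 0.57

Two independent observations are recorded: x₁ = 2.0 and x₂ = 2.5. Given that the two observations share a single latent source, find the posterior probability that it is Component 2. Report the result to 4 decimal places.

Apply Bayes' rule: the posterior for each component is proportional to its prior times its likelihood at x.
Since both observations come from the same component, the likelihood for component k is f_k(x₁)·f_k(x₂).
  f_1 = [(1/(0.9·√(2π)))·exp(−(2.0−2.4)²/(2·0.9²)) = 0.443269·exp(-0.09877) = 0.401582] × [0.440541] = 0.176914
  f_2 = [(1/(0.9·√(2π)))·exp(−(2.0−3.1)²/(2·0.9²)) = 0.443269·exp(-0.74691) = 0.210033] × [0.354942] = 0.0745495
  f_3 = [(1/(0.9·√(2π)))·exp(−(2.0−5.7)²/(2·0.9²)) = 0.443269·exp(-8.45062) = 9.4757e-05] × [0.000797072] = 7.55281e-08
Weight by the priors:
  π_1·f_1 = 0.23 × 0.176914 = 0.0406901
  π_2·f_2 = 0.20 × 0.0745495 = 0.0149099
  π_3·f_3 = 0.57 × 7.55281e-08 = 4.3051e-08
Sum: 0.0406901 + 0.0149099 + 4.3051e-08 = 0.0556001
P(Component 2 | data) = 0.0149099 / 0.0556001 ≈ 0.2682

0.2682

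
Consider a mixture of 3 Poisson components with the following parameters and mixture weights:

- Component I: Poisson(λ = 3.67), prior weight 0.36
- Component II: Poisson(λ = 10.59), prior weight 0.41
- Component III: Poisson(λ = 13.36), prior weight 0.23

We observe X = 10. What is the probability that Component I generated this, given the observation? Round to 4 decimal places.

0.0161

P(component k | x) = π_k·f_k(x) / marginal(x), where marginal(x) = Σ_j π_j·f_j(x).
Poisson probabilities:
  f_I = e^(−3.67)·3.67^10/10! = 0.00311198
  f_II = e^(−10.59)·10.59^10/10! = 0.123032
  f_III = e^(−13.36)·13.36^10/10! = 0.0787276
Prior × likelihood for each component:
  π_I·f_I = 0.36 × 0.00311198 = 0.00112031
  π_II·f_II = 0.41 × 0.123032 = 0.0504431
  π_III·f_III = 0.23 × 0.0787276 = 0.0181074
Denominator: 0.00112031 + 0.0504431 + 0.0181074 = 0.0696708
P(Component I | data) = 0.00112031 / 0.0696708 ≈ 0.0161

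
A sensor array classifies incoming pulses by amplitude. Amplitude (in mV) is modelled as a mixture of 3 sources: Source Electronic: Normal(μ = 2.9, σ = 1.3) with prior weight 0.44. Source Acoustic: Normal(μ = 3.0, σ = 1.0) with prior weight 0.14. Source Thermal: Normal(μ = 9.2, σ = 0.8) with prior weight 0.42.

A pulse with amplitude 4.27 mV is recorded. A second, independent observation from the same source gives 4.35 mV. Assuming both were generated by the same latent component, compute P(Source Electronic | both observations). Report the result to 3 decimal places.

0.761

Apply Bayes' rule: the posterior for each component is proportional to its prior times its likelihood at x.
Since both observations come from the same component, the likelihood for component k is f_k(x₁)·f_k(x₂).
  L_Electronic = [0.176118] × [0.164747] = 0.029015
  L_Acoustic = [0.178104] × [0.160383] = 0.0285649
  L_Thermal = [2.82715e-09] × [5.20968e-09] = 1.47285e-17
Weight by the priors:
  w_Electronic·L_Electronic = 0.44 × 0.029015 = 0.0127666
  w_Acoustic·L_Acoustic = 0.14 × 0.0285649 = 0.00399908
  w_Thermal·L_Thermal = 0.42 × 1.47285e-17 = 6.18598e-18
Normaliser: 0.0127666 + 0.00399908 + 6.18598e-18 = 0.0167657
P(Source Electronic | data) = 0.0127666 / 0.0167657 ≈ 0.761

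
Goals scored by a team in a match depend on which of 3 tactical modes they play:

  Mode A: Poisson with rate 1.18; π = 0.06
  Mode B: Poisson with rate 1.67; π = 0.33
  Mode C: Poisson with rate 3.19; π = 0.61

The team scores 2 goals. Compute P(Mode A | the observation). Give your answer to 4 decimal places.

Apply Bayes' rule: the posterior for each component is proportional to its prior times its likelihood at x.
Evaluate each component's likelihood at the observed value:
  p_A = 0.213927
  p_B = 0.262501
  p_C = 0.209485
Prior × likelihood for each component:
  π_A·p_A = 0.06 × 0.213927 = 0.0128356
  π_B·p_B = 0.33 × 0.262501 = 0.0866254
  π_C·p_C = 0.61 × 0.209485 = 0.127786
Marginal: 0.0128356 + 0.0866254 + 0.127786 = 0.227247
Responsibility of Mode A: 0.0128356 / 0.227247 ≈ 0.0565

0.0565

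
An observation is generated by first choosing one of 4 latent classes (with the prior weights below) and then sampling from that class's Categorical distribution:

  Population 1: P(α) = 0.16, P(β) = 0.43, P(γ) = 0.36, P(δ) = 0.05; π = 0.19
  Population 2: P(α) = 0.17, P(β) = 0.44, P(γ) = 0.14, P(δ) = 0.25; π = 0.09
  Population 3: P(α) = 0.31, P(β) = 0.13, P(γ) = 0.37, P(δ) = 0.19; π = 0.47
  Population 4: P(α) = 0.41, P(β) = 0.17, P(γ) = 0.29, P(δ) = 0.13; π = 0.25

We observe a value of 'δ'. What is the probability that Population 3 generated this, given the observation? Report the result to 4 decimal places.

Posterior ∝ prior × likelihood, so P(k | x) ∝ π_k f_k(x); normalise over all components.
Component likelihoods at x = 'δ':
  L_1 = P(δ | comp) = 0.05
  L_2 = P(δ | comp) = 0.25
  L_3 = P(δ | comp) = 0.19
  L_4 = P(δ | comp) = 0.13
Weight by the priors:
  π_1·L_1 = 0.19 × 0.05 = 0.0095
  π_2·L_2 = 0.09 × 0.25 = 0.0225
  π_3·L_3 = 0.47 × 0.19 = 0.0893
  π_4·L_4 = 0.25 × 0.13 = 0.0325
Evidence: 0.0095 + 0.0225 + 0.0893 + 0.0325 = 0.1538
So the posterior for Population 3 is 0.0893 / 0.1538 ≈ 0.5806.

0.5806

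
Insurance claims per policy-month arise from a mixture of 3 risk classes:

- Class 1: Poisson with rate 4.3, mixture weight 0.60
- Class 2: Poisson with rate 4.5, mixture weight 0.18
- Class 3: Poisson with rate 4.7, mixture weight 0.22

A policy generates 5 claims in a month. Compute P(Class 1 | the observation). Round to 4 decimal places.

By Bayes' theorem, P(k | x) = w_k f_k(x) / Σ_j w_j f_j(x).
Poisson probabilities:
  f_1 = e^(−4.3)·4.3^5/5! = 0.166224
  f_2 = e^(−4.5)·4.5^5/5! = 0.170827
  f_3 = e^(−4.7)·4.7^5/5! = 0.17383
Weight by the priors:
  w_1·f_1 = 0.60 × 0.166224 = 0.0997346
  w_2·f_2 = 0.18 × 0.170827 = 0.0307488
  w_3·f_3 = 0.22 × 0.17383 = 0.0382425
Sum: 0.0997346 + 0.0307488 + 0.0382425 = 0.168726
P(Class 1 | data) ≈ 0.5911

0.5911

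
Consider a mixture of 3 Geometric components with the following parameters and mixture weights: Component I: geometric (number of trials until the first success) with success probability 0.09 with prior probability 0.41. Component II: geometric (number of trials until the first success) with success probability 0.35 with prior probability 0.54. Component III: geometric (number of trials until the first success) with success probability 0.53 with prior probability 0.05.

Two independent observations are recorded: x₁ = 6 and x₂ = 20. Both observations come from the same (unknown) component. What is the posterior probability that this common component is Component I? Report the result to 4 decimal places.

0.9938

Apply Bayes' rule: the posterior for each component is proportional to its prior times its likelihood at x.
Since both observations come from the same component, the likelihood for component k is f_k(x₁)·f_k(x₂).
  f_I = [0.0561629] × [0.0149978] = 0.000842323
  f_II = [0.0406102] × [9.75937e-05] = 3.9633e-06
  f_III = [0.0121553] × [3.11986e-07] = 3.79228e-09
Multiply by the mixture weights:
  π_I·f_I = 0.41 × 0.000842323 = 0.000345352
  π_II·f_II = 0.54 × 3.9633e-06 = 2.14018e-06
  π_III·f_III = 0.05 × 3.79228e-09 = 1.89614e-10
Sum: 0.000345352 + 2.14018e-06 + 1.89614e-10 = 0.000347493
Responsibility of Component I: 0.000345352 / 0.000347493 ≈ 0.9938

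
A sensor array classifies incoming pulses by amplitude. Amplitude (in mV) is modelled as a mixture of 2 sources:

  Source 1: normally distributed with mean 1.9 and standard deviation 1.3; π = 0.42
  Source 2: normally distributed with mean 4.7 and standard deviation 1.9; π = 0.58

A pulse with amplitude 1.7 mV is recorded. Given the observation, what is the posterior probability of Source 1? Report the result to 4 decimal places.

By Bayes' theorem, P(k | x) = w_k f_k(x) / Σ_j w_j f_j(x).
Normal densities:
  p_1 = (1/(1.3·√(2π)))·exp(−(1.7−1.9)²/(2·1.3²)) = 0.306879·exp(-0.01183) = 0.303268
  p_2 = (1/(1.9·√(2π)))·exp(−(1.7−4.7)²/(2·1.9²)) = 0.209970·exp(-1.24654) = 0.060366
Prior × likelihood for each component:
  w_1·p_1 = 0.42 × 0.303268 = 0.127373
  w_2·p_2 = 0.58 × 0.060366 = 0.0350123
Normaliser: 0.127373 + 0.0350123 = 0.162385
So the posterior for Source 1 is 0.127373 / 0.162385 ≈ 0.7844.

0.7844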